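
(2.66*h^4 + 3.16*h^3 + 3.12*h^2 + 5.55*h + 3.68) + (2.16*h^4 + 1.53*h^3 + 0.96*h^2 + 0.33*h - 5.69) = 4.82*h^4 + 4.69*h^3 + 4.08*h^2 + 5.88*h - 2.01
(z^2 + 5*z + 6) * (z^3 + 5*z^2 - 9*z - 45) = z^5 + 10*z^4 + 22*z^3 - 60*z^2 - 279*z - 270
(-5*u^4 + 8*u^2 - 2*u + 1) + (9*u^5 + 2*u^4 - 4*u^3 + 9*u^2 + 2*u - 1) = 9*u^5 - 3*u^4 - 4*u^3 + 17*u^2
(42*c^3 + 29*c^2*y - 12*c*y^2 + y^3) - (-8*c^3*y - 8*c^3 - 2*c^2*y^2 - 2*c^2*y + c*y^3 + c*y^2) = 8*c^3*y + 50*c^3 + 2*c^2*y^2 + 31*c^2*y - c*y^3 - 13*c*y^2 + y^3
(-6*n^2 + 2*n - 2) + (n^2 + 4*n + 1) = -5*n^2 + 6*n - 1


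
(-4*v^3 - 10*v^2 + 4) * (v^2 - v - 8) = -4*v^5 - 6*v^4 + 42*v^3 + 84*v^2 - 4*v - 32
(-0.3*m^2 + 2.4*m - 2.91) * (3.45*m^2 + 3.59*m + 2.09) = -1.035*m^4 + 7.203*m^3 - 2.0505*m^2 - 5.4309*m - 6.0819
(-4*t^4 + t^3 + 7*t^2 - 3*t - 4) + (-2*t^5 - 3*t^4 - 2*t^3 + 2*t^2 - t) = -2*t^5 - 7*t^4 - t^3 + 9*t^2 - 4*t - 4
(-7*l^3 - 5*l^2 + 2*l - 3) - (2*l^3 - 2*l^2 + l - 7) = -9*l^3 - 3*l^2 + l + 4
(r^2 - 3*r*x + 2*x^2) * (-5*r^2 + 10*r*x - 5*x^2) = -5*r^4 + 25*r^3*x - 45*r^2*x^2 + 35*r*x^3 - 10*x^4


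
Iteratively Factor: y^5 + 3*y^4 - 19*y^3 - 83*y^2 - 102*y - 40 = (y + 4)*(y^4 - y^3 - 15*y^2 - 23*y - 10) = (y - 5)*(y + 4)*(y^3 + 4*y^2 + 5*y + 2) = (y - 5)*(y + 2)*(y + 4)*(y^2 + 2*y + 1) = (y - 5)*(y + 1)*(y + 2)*(y + 4)*(y + 1)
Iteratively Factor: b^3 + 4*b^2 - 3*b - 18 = (b + 3)*(b^2 + b - 6) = (b - 2)*(b + 3)*(b + 3)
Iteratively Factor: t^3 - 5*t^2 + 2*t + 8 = (t + 1)*(t^2 - 6*t + 8) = (t - 2)*(t + 1)*(t - 4)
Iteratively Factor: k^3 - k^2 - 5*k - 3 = (k + 1)*(k^2 - 2*k - 3) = (k - 3)*(k + 1)*(k + 1)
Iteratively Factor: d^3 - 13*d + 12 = (d + 4)*(d^2 - 4*d + 3) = (d - 3)*(d + 4)*(d - 1)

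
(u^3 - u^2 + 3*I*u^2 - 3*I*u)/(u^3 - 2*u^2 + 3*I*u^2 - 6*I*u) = (u - 1)/(u - 2)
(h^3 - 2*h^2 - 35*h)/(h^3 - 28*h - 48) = h*(-h^2 + 2*h + 35)/(-h^3 + 28*h + 48)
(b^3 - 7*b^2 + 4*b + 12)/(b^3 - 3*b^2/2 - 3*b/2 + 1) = 2*(b - 6)/(2*b - 1)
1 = 1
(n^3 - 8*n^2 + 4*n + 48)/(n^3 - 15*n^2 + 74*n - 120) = (n + 2)/(n - 5)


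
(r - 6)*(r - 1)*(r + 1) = r^3 - 6*r^2 - r + 6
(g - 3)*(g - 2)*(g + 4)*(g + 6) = g^4 + 5*g^3 - 20*g^2 - 60*g + 144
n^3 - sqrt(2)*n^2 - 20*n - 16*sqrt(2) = (n - 4*sqrt(2))*(n + sqrt(2))*(n + 2*sqrt(2))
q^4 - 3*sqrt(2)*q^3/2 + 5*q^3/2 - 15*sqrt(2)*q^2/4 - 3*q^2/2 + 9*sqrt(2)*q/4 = q*(q - 1/2)*(q + 3)*(q - 3*sqrt(2)/2)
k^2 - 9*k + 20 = (k - 5)*(k - 4)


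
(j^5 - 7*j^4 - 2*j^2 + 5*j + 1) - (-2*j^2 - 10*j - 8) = j^5 - 7*j^4 + 15*j + 9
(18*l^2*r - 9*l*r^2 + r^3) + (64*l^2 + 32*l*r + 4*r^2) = 18*l^2*r + 64*l^2 - 9*l*r^2 + 32*l*r + r^3 + 4*r^2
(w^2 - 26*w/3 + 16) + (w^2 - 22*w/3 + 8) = 2*w^2 - 16*w + 24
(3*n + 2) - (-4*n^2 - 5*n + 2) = 4*n^2 + 8*n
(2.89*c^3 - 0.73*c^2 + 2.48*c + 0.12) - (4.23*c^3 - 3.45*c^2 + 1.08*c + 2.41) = -1.34*c^3 + 2.72*c^2 + 1.4*c - 2.29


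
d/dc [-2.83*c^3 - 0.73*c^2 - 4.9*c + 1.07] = -8.49*c^2 - 1.46*c - 4.9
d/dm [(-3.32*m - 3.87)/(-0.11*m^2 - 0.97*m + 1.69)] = (0.3652*m^2 + 3.2204*m - (0.22*m + 0.97)*(3.32*m + 3.87) - 5.6108)/(0.11*m^2 + 0.97*m - 1.69)^2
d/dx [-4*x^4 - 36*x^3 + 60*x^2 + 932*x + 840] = -16*x^3 - 108*x^2 + 120*x + 932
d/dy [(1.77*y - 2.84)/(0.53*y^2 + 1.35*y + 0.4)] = (-0.9381*y^2 + 3.0104*y + 4.542)/(0.2809*y^4 + 1.431*y^3 + 2.2465*y^2 + 1.08*y + 0.16)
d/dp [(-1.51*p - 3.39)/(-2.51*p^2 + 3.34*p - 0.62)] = (-3.7901*p^2 - 17.0178*p + 12.2588)/(6.3001*p^4 - 16.7668*p^3 + 14.268*p^2 - 4.1416*p + 0.3844)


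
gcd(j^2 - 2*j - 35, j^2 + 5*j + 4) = 1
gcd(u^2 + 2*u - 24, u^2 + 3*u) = 1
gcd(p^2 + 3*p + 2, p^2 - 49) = 1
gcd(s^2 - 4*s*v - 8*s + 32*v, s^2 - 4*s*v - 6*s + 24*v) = s - 4*v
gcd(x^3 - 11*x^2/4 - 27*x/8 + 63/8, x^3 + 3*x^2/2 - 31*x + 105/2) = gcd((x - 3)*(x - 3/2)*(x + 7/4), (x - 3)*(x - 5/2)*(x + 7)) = x - 3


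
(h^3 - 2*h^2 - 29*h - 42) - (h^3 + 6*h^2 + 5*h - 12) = -8*h^2 - 34*h - 30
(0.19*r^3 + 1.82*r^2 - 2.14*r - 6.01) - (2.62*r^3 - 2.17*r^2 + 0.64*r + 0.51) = -2.43*r^3 + 3.99*r^2 - 2.78*r - 6.52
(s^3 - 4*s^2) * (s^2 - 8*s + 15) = s^5 - 12*s^4 + 47*s^3 - 60*s^2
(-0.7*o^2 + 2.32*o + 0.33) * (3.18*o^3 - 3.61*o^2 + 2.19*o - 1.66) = -2.226*o^5 + 9.9046*o^4 - 8.8588*o^3 + 5.0515*o^2 - 3.1285*o - 0.5478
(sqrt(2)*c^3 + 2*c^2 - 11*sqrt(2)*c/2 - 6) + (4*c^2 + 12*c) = sqrt(2)*c^3 + 6*c^2 - 11*sqrt(2)*c/2 + 12*c - 6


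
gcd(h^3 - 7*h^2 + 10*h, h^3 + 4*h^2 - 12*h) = h^2 - 2*h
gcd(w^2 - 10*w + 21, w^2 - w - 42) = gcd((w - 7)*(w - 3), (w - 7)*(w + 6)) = w - 7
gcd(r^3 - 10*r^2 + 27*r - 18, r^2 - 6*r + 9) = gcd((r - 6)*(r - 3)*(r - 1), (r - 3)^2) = r - 3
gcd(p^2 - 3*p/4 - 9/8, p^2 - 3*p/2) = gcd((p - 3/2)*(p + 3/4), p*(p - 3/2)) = p - 3/2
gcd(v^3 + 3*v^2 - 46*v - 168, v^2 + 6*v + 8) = v + 4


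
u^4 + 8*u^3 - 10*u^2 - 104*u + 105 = (u - 3)*(u - 1)*(u + 5)*(u + 7)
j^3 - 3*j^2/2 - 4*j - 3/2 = (j - 3)*(j + 1/2)*(j + 1)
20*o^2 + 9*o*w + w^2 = (4*o + w)*(5*o + w)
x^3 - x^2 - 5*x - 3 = (x - 3)*(x + 1)^2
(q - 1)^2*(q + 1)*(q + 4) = q^4 + 3*q^3 - 5*q^2 - 3*q + 4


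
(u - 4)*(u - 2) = u^2 - 6*u + 8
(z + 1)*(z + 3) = z^2 + 4*z + 3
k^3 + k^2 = k^2*(k + 1)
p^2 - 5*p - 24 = (p - 8)*(p + 3)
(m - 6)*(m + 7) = m^2 + m - 42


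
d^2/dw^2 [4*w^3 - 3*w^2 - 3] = 24*w - 6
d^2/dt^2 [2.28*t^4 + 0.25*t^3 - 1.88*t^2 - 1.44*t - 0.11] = 27.36*t^2 + 1.5*t - 3.76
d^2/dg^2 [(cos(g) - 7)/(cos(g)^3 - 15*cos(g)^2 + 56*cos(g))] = 2*(-(1 - cos(2*g))^2/2 - 15*cos(g) - 33*cos(2*g)/2 + 3*cos(3*g) + 99/2)/((cos(g) - 8)^3*cos(g)^3)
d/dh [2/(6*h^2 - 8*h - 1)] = 8*(2 - 3*h)/(-6*h^2 + 8*h + 1)^2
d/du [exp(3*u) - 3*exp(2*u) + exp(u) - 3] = (3*exp(2*u) - 6*exp(u) + 1)*exp(u)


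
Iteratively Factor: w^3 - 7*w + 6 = (w - 2)*(w^2 + 2*w - 3) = (w - 2)*(w + 3)*(w - 1)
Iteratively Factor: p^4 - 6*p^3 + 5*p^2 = (p - 1)*(p^3 - 5*p^2) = p*(p - 1)*(p^2 - 5*p) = p^2*(p - 1)*(p - 5)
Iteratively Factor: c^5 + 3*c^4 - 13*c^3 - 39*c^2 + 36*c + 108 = (c + 3)*(c^4 - 13*c^2 + 36) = (c - 2)*(c + 3)*(c^3 + 2*c^2 - 9*c - 18) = (c - 2)*(c + 3)^2*(c^2 - c - 6) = (c - 2)*(c + 2)*(c + 3)^2*(c - 3)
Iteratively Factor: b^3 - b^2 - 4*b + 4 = (b + 2)*(b^2 - 3*b + 2) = (b - 2)*(b + 2)*(b - 1)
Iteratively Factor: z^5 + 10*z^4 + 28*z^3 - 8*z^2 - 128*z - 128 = (z - 2)*(z^4 + 12*z^3 + 52*z^2 + 96*z + 64) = (z - 2)*(z + 2)*(z^3 + 10*z^2 + 32*z + 32) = (z - 2)*(z + 2)^2*(z^2 + 8*z + 16) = (z - 2)*(z + 2)^2*(z + 4)*(z + 4)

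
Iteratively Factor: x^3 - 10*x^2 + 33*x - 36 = (x - 4)*(x^2 - 6*x + 9) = (x - 4)*(x - 3)*(x - 3)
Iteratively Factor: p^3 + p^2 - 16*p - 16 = (p + 1)*(p^2 - 16) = (p + 1)*(p + 4)*(p - 4)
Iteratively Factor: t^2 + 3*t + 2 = (t + 1)*(t + 2)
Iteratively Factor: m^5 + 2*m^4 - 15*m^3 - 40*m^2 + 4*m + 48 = (m + 3)*(m^4 - m^3 - 12*m^2 - 4*m + 16) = (m - 4)*(m + 3)*(m^3 + 3*m^2 - 4) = (m - 4)*(m + 2)*(m + 3)*(m^2 + m - 2) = (m - 4)*(m - 1)*(m + 2)*(m + 3)*(m + 2)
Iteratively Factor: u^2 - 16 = (u + 4)*(u - 4)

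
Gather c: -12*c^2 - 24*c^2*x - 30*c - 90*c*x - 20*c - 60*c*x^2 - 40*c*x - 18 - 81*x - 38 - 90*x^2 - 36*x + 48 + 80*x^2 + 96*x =c^2*(-24*x - 12) + c*(-60*x^2 - 130*x - 50) - 10*x^2 - 21*x - 8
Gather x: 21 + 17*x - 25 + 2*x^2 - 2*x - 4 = 2*x^2 + 15*x - 8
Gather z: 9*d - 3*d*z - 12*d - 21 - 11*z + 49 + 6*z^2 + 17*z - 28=-3*d + 6*z^2 + z*(6 - 3*d)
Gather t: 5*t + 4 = 5*t + 4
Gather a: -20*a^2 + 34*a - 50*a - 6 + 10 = -20*a^2 - 16*a + 4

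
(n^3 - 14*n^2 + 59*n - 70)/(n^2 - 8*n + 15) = (n^2 - 9*n + 14)/(n - 3)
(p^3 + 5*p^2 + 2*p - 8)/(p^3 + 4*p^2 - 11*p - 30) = (p^2 + 3*p - 4)/(p^2 + 2*p - 15)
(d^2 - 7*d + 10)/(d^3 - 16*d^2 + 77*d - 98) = (d - 5)/(d^2 - 14*d + 49)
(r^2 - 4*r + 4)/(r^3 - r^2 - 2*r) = (r - 2)/(r*(r + 1))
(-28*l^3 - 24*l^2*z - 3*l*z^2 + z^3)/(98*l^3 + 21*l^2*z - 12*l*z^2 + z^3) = (2*l + z)/(-7*l + z)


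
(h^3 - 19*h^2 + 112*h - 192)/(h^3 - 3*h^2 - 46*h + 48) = (h^2 - 11*h + 24)/(h^2 + 5*h - 6)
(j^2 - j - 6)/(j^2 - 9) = (j + 2)/(j + 3)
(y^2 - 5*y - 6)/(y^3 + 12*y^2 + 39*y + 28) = (y - 6)/(y^2 + 11*y + 28)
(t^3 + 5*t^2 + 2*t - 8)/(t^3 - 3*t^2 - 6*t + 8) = (t + 4)/(t - 4)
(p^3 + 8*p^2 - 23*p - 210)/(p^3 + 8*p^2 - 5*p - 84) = (p^2 + p - 30)/(p^2 + p - 12)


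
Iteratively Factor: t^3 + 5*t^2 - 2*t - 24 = (t + 3)*(t^2 + 2*t - 8) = (t + 3)*(t + 4)*(t - 2)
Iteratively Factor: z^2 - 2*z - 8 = (z + 2)*(z - 4)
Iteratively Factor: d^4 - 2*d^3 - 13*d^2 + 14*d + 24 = (d - 2)*(d^3 - 13*d - 12) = (d - 2)*(d + 1)*(d^2 - d - 12) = (d - 2)*(d + 1)*(d + 3)*(d - 4)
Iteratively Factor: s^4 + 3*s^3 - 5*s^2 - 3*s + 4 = (s - 1)*(s^3 + 4*s^2 - s - 4) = (s - 1)*(s + 1)*(s^2 + 3*s - 4) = (s - 1)^2*(s + 1)*(s + 4)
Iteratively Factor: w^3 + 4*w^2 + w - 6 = (w - 1)*(w^2 + 5*w + 6) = (w - 1)*(w + 2)*(w + 3)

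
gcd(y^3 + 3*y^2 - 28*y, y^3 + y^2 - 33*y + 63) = y + 7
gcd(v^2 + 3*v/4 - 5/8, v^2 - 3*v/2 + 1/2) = v - 1/2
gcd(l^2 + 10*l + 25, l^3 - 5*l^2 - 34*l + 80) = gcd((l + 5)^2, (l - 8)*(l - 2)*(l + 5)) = l + 5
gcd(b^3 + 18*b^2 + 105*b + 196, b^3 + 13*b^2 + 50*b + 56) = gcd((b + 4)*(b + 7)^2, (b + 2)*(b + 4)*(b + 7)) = b^2 + 11*b + 28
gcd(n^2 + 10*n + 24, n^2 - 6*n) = 1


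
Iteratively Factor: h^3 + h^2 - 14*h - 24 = (h + 2)*(h^2 - h - 12) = (h - 4)*(h + 2)*(h + 3)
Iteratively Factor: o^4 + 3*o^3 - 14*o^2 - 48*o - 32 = (o - 4)*(o^3 + 7*o^2 + 14*o + 8) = (o - 4)*(o + 4)*(o^2 + 3*o + 2) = (o - 4)*(o + 1)*(o + 4)*(o + 2)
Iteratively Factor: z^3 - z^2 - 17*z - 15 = (z + 1)*(z^2 - 2*z - 15) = (z - 5)*(z + 1)*(z + 3)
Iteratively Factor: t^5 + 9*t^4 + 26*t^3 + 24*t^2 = (t + 2)*(t^4 + 7*t^3 + 12*t^2) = t*(t + 2)*(t^3 + 7*t^2 + 12*t) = t^2*(t + 2)*(t^2 + 7*t + 12) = t^2*(t + 2)*(t + 3)*(t + 4)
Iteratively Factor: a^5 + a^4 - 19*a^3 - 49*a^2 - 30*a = (a + 1)*(a^4 - 19*a^2 - 30*a) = a*(a + 1)*(a^3 - 19*a - 30) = a*(a - 5)*(a + 1)*(a^2 + 5*a + 6) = a*(a - 5)*(a + 1)*(a + 2)*(a + 3)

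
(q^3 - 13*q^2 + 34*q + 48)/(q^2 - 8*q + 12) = (q^2 - 7*q - 8)/(q - 2)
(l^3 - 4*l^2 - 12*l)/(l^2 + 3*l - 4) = l*(l^2 - 4*l - 12)/(l^2 + 3*l - 4)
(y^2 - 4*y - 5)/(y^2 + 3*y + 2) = (y - 5)/(y + 2)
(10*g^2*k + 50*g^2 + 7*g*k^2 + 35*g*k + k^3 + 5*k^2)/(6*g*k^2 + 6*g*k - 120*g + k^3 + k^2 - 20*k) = (10*g^2 + 7*g*k + k^2)/(6*g*k - 24*g + k^2 - 4*k)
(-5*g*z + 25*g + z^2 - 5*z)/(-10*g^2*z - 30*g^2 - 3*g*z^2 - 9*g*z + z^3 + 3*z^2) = (z - 5)/(2*g*z + 6*g + z^2 + 3*z)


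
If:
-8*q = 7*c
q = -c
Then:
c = 0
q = 0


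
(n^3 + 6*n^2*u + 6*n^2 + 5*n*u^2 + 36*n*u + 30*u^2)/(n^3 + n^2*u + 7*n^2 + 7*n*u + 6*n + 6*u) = (n + 5*u)/(n + 1)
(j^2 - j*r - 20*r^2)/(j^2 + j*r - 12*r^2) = (-j + 5*r)/(-j + 3*r)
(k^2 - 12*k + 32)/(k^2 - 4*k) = (k - 8)/k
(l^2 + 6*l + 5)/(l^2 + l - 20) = (l + 1)/(l - 4)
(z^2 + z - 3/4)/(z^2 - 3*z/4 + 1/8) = 2*(2*z + 3)/(4*z - 1)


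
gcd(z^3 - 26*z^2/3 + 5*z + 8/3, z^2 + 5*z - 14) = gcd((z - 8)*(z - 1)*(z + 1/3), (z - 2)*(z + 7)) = 1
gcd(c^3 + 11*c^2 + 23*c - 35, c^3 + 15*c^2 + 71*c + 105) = c^2 + 12*c + 35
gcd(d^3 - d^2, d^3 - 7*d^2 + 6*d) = d^2 - d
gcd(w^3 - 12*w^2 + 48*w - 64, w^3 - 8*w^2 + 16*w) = w^2 - 8*w + 16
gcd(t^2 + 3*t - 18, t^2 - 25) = 1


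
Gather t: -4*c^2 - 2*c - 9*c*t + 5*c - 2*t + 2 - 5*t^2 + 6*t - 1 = -4*c^2 + 3*c - 5*t^2 + t*(4 - 9*c) + 1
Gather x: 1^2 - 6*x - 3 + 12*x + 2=6*x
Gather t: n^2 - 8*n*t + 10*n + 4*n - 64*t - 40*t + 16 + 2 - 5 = n^2 + 14*n + t*(-8*n - 104) + 13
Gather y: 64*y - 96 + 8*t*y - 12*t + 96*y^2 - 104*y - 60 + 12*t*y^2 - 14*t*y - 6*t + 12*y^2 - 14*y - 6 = -18*t + y^2*(12*t + 108) + y*(-6*t - 54) - 162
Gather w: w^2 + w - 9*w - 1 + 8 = w^2 - 8*w + 7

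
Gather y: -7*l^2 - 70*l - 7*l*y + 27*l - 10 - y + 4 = -7*l^2 - 43*l + y*(-7*l - 1) - 6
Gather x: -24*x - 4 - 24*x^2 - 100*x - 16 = -24*x^2 - 124*x - 20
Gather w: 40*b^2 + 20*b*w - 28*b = 40*b^2 + 20*b*w - 28*b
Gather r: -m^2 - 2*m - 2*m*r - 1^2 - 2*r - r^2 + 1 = -m^2 - 2*m - r^2 + r*(-2*m - 2)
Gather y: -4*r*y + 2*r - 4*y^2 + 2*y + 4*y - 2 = 2*r - 4*y^2 + y*(6 - 4*r) - 2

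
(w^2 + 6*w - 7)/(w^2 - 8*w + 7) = (w + 7)/(w - 7)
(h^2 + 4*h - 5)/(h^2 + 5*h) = (h - 1)/h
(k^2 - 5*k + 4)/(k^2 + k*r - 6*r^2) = (k^2 - 5*k + 4)/(k^2 + k*r - 6*r^2)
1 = 1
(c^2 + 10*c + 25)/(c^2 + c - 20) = (c + 5)/(c - 4)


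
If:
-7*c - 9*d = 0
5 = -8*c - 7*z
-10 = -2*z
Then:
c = -5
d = 35/9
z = 5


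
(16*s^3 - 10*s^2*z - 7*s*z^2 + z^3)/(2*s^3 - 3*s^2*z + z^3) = (-8*s + z)/(-s + z)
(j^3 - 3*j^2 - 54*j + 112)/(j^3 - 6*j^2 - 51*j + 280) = (j - 2)/(j - 5)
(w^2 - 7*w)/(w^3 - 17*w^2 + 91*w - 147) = w/(w^2 - 10*w + 21)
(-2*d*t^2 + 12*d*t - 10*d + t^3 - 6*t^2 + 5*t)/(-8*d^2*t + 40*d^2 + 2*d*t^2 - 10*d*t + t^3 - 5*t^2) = (t - 1)/(4*d + t)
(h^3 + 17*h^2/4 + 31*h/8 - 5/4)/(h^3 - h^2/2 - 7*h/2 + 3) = (8*h^2 + 18*h - 5)/(4*(2*h^2 - 5*h + 3))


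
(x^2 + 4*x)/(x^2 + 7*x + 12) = x/(x + 3)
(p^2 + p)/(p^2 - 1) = p/(p - 1)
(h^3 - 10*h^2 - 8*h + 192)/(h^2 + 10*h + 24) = (h^2 - 14*h + 48)/(h + 6)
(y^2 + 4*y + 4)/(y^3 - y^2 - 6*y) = (y + 2)/(y*(y - 3))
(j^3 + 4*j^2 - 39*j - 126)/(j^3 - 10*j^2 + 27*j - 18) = (j^2 + 10*j + 21)/(j^2 - 4*j + 3)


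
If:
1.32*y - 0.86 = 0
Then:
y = 0.65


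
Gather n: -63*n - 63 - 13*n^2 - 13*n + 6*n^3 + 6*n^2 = 6*n^3 - 7*n^2 - 76*n - 63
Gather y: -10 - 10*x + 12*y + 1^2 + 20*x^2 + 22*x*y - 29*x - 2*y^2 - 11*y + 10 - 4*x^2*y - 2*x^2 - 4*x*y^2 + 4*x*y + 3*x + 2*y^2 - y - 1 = 18*x^2 - 4*x*y^2 - 36*x + y*(-4*x^2 + 26*x)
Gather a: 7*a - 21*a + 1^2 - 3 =-14*a - 2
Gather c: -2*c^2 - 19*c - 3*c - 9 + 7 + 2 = -2*c^2 - 22*c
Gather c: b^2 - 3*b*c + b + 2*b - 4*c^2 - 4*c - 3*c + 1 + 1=b^2 + 3*b - 4*c^2 + c*(-3*b - 7) + 2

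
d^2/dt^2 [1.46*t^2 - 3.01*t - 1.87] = 2.92000000000000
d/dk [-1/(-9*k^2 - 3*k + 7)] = 3*(-6*k - 1)/(9*k^2 + 3*k - 7)^2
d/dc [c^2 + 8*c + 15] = 2*c + 8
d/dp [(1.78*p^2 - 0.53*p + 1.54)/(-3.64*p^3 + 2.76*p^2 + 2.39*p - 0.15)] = (6.4792*p^4 - 3.8584*p^3 + 22.5338*p^2 - 9.0348*p - 3.6011)/(13.2496*p^6 - 20.0928*p^5 - 9.7816*p^4 + 14.2848*p^3 + 4.8841*p^2 - 0.717*p + 0.0225)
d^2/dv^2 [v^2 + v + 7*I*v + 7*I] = 2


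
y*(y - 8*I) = y^2 - 8*I*y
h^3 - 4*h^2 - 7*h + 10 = (h - 5)*(h - 1)*(h + 2)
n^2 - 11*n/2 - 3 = (n - 6)*(n + 1/2)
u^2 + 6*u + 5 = (u + 1)*(u + 5)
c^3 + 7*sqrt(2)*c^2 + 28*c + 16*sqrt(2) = (c + sqrt(2))*(c + 2*sqrt(2))*(c + 4*sqrt(2))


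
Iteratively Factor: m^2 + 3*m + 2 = (m + 2)*(m + 1)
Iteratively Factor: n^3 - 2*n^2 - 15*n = (n + 3)*(n^2 - 5*n) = n*(n + 3)*(n - 5)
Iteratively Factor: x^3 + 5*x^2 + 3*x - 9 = (x - 1)*(x^2 + 6*x + 9) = (x - 1)*(x + 3)*(x + 3)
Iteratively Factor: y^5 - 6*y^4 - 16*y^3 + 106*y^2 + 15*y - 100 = (y + 4)*(y^4 - 10*y^3 + 24*y^2 + 10*y - 25) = (y - 5)*(y + 4)*(y^3 - 5*y^2 - y + 5) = (y - 5)*(y - 1)*(y + 4)*(y^2 - 4*y - 5) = (y - 5)^2*(y - 1)*(y + 4)*(y + 1)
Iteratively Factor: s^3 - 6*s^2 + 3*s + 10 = (s - 5)*(s^2 - s - 2) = (s - 5)*(s - 2)*(s + 1)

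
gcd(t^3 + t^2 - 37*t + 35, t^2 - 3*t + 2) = t - 1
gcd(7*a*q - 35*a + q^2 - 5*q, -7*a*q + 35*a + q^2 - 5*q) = q - 5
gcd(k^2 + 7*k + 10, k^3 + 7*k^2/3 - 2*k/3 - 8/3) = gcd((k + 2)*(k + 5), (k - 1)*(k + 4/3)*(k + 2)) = k + 2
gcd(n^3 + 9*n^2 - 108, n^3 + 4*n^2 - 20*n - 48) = n + 6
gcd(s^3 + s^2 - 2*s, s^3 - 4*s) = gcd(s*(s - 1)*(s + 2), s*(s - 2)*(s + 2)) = s^2 + 2*s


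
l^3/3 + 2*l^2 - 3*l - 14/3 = (l/3 + 1/3)*(l - 2)*(l + 7)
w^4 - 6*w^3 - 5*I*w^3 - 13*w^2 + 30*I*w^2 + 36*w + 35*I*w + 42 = (w - 7)*(w + 1)*(w - 3*I)*(w - 2*I)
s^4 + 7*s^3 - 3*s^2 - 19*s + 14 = (s - 1)^2*(s + 2)*(s + 7)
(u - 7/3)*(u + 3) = u^2 + 2*u/3 - 7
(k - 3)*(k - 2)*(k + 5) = k^3 - 19*k + 30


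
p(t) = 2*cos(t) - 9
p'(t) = -2*sin(t)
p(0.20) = -7.04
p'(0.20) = -0.40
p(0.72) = -7.50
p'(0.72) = -1.32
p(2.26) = -10.27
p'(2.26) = -1.54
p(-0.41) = -7.17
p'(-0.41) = 0.80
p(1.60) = -9.06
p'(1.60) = -2.00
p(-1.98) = -9.80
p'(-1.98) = 1.83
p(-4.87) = -8.69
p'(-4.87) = -1.98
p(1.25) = -8.37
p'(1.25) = -1.90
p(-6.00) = -7.08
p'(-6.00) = -0.56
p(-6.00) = -7.08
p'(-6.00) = -0.56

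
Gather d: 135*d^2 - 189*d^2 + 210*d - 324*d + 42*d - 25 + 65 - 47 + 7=-54*d^2 - 72*d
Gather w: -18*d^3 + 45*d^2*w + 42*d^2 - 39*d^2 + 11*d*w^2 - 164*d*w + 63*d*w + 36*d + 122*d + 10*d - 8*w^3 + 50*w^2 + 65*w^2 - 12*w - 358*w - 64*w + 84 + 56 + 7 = -18*d^3 + 3*d^2 + 168*d - 8*w^3 + w^2*(11*d + 115) + w*(45*d^2 - 101*d - 434) + 147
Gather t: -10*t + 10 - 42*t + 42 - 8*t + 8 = 60 - 60*t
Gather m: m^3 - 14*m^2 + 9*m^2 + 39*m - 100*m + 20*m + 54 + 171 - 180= m^3 - 5*m^2 - 41*m + 45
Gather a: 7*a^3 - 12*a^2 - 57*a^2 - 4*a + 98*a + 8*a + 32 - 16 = 7*a^3 - 69*a^2 + 102*a + 16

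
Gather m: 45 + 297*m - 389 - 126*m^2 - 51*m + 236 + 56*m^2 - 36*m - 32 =-70*m^2 + 210*m - 140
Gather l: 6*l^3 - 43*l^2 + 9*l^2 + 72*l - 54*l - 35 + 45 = 6*l^3 - 34*l^2 + 18*l + 10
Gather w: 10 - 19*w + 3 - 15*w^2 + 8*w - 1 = -15*w^2 - 11*w + 12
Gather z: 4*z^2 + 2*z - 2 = 4*z^2 + 2*z - 2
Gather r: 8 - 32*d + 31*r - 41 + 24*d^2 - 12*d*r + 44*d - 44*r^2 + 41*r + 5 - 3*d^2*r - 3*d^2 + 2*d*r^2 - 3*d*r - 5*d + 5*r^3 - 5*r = 21*d^2 + 7*d + 5*r^3 + r^2*(2*d - 44) + r*(-3*d^2 - 15*d + 67) - 28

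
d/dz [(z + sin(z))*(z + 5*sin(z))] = 6*z*cos(z) + 2*z + 6*sin(z) + 5*sin(2*z)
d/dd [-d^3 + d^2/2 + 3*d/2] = -3*d^2 + d + 3/2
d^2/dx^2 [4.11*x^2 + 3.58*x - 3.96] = 8.22000000000000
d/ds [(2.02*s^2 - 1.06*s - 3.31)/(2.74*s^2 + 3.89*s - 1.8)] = (10.7622*s^2 + 10.8668*s + 14.7839)/(7.5076*s^4 + 21.3172*s^3 + 5.2681*s^2 - 14.004*s + 3.24)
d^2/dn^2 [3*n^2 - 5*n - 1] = 6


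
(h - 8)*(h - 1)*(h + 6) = h^3 - 3*h^2 - 46*h + 48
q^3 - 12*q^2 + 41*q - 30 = (q - 6)*(q - 5)*(q - 1)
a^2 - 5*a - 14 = (a - 7)*(a + 2)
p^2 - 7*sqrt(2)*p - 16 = (p - 8*sqrt(2))*(p + sqrt(2))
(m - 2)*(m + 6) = m^2 + 4*m - 12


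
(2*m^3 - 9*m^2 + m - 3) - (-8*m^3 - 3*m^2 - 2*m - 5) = 10*m^3 - 6*m^2 + 3*m + 2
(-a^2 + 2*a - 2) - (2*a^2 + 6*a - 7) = -3*a^2 - 4*a + 5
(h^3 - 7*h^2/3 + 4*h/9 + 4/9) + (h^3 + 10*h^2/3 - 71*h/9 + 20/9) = 2*h^3 + h^2 - 67*h/9 + 8/3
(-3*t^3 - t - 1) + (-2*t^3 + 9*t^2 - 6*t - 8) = -5*t^3 + 9*t^2 - 7*t - 9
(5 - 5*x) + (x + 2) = 7 - 4*x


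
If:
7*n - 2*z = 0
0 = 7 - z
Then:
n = 2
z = 7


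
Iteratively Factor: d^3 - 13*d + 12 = (d - 3)*(d^2 + 3*d - 4) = (d - 3)*(d + 4)*(d - 1)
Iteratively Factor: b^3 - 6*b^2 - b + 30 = (b - 3)*(b^2 - 3*b - 10) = (b - 5)*(b - 3)*(b + 2)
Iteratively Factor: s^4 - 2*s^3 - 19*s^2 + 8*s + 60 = (s + 2)*(s^3 - 4*s^2 - 11*s + 30) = (s - 5)*(s + 2)*(s^2 + s - 6) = (s - 5)*(s - 2)*(s + 2)*(s + 3)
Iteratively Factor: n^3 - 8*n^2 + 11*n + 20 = (n - 5)*(n^2 - 3*n - 4) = (n - 5)*(n - 4)*(n + 1)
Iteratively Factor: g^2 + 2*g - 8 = (g - 2)*(g + 4)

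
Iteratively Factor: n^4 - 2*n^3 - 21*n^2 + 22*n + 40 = (n - 5)*(n^3 + 3*n^2 - 6*n - 8) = (n - 5)*(n + 1)*(n^2 + 2*n - 8) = (n - 5)*(n - 2)*(n + 1)*(n + 4)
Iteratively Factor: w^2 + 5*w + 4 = (w + 4)*(w + 1)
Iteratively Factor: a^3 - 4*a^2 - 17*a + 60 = (a - 5)*(a^2 + a - 12) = (a - 5)*(a - 3)*(a + 4)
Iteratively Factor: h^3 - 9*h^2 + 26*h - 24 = (h - 2)*(h^2 - 7*h + 12) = (h - 3)*(h - 2)*(h - 4)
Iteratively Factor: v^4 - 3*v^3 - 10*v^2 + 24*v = (v + 3)*(v^3 - 6*v^2 + 8*v) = (v - 4)*(v + 3)*(v^2 - 2*v) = (v - 4)*(v - 2)*(v + 3)*(v)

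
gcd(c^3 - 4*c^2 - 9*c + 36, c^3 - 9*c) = c^2 - 9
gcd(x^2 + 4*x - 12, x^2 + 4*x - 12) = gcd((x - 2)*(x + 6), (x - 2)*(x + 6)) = x^2 + 4*x - 12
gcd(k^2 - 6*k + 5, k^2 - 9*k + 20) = k - 5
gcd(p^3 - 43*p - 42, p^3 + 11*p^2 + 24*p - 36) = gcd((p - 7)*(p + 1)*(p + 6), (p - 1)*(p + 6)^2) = p + 6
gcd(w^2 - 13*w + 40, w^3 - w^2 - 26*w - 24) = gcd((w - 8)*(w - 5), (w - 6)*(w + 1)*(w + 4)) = 1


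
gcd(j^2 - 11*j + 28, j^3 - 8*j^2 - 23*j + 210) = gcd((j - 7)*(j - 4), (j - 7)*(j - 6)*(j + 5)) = j - 7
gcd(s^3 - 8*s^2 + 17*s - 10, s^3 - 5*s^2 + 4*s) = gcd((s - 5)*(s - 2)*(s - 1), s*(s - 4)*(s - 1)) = s - 1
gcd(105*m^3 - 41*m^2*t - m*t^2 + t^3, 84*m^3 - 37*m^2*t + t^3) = -21*m^2 + 4*m*t + t^2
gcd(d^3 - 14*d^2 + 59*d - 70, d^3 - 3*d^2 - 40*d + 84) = d^2 - 9*d + 14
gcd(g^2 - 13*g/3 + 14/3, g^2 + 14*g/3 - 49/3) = g - 7/3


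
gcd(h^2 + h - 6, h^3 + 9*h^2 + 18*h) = h + 3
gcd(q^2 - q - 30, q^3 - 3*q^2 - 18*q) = q - 6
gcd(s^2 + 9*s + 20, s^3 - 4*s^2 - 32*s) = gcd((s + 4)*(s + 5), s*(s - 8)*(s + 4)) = s + 4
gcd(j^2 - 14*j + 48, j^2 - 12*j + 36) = j - 6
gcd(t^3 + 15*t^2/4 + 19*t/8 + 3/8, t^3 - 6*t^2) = 1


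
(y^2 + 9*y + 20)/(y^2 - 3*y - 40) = (y + 4)/(y - 8)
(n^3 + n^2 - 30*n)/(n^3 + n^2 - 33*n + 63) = n*(n^2 + n - 30)/(n^3 + n^2 - 33*n + 63)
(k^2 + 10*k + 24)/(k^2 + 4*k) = (k + 6)/k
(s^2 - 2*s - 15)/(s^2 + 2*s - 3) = (s - 5)/(s - 1)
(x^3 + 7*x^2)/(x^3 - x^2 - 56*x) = x/(x - 8)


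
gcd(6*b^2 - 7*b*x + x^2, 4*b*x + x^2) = 1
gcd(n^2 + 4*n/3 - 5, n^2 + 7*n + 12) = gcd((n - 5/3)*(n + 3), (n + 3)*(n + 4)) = n + 3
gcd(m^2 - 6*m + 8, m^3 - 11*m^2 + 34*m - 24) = m - 4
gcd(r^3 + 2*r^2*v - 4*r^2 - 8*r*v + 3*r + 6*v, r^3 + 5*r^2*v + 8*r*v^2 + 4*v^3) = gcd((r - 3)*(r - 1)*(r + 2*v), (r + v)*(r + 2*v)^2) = r + 2*v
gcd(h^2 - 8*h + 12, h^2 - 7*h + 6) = h - 6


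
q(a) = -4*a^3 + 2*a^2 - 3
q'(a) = -12*a^2 + 4*a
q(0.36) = -2.93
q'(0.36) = -0.12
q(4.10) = -245.06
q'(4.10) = -185.32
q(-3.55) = 201.16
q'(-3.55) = -165.43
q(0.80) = -3.77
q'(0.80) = -4.48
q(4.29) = -282.01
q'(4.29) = -203.69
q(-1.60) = 18.50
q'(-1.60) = -37.12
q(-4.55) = 415.19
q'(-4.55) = -266.63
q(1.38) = -9.70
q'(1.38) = -17.33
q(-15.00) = 13947.00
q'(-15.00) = -2760.00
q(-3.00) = 123.00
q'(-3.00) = -120.00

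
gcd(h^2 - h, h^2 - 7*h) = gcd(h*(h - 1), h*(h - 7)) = h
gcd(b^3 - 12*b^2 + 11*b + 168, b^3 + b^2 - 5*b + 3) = b + 3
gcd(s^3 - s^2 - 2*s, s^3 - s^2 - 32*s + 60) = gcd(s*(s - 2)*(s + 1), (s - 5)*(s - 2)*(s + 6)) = s - 2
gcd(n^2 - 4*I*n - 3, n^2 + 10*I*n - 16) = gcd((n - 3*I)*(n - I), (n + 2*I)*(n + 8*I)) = 1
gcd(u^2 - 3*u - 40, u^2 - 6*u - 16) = u - 8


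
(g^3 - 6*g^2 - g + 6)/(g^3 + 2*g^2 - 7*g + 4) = (g^2 - 5*g - 6)/(g^2 + 3*g - 4)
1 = 1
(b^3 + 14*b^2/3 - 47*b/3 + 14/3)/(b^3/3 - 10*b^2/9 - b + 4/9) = 3*(b^2 + 5*b - 14)/(b^2 - 3*b - 4)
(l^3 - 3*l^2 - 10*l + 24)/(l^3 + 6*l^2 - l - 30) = (l - 4)/(l + 5)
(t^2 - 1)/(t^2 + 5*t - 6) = (t + 1)/(t + 6)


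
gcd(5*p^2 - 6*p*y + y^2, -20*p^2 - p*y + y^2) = -5*p + y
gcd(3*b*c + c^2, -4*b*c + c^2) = c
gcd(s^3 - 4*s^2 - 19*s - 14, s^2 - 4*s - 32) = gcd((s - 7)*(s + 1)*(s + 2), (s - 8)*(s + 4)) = 1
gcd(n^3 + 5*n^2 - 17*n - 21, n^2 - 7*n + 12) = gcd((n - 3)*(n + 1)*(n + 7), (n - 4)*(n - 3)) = n - 3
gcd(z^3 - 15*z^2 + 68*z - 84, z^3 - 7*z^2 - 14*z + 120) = z - 6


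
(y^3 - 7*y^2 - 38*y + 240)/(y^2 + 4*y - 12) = (y^2 - 13*y + 40)/(y - 2)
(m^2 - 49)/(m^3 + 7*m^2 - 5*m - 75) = (m^2 - 49)/(m^3 + 7*m^2 - 5*m - 75)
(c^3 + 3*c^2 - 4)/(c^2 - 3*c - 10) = (c^2 + c - 2)/(c - 5)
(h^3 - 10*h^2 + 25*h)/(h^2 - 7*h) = (h^2 - 10*h + 25)/(h - 7)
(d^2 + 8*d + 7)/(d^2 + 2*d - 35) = (d + 1)/(d - 5)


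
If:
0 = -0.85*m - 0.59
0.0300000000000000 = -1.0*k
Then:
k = -0.03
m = -0.69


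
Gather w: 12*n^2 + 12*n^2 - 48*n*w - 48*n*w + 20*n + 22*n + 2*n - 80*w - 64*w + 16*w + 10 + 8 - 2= 24*n^2 + 44*n + w*(-96*n - 128) + 16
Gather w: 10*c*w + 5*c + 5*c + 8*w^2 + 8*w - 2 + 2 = 10*c + 8*w^2 + w*(10*c + 8)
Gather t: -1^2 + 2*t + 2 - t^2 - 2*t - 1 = -t^2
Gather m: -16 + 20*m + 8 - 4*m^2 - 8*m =-4*m^2 + 12*m - 8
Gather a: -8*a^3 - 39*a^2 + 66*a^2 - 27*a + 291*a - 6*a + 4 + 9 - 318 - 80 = -8*a^3 + 27*a^2 + 258*a - 385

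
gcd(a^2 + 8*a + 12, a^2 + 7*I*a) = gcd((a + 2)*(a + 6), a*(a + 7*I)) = 1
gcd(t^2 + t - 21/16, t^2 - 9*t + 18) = 1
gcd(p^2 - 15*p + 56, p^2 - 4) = 1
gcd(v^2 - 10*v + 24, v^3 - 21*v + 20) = v - 4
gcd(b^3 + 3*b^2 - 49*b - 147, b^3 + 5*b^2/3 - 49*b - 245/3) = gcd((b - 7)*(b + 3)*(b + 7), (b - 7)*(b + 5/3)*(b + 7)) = b^2 - 49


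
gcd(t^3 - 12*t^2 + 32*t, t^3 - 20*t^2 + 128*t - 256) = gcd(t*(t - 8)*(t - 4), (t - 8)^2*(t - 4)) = t^2 - 12*t + 32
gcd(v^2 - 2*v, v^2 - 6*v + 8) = v - 2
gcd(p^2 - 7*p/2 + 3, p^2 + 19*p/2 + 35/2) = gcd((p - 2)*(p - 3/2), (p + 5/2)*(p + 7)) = 1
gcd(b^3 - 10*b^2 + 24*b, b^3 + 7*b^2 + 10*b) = b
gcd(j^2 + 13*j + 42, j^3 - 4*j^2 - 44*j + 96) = j + 6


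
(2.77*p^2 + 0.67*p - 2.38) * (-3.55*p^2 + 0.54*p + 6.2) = -9.8335*p^4 - 0.8827*p^3 + 25.9848*p^2 + 2.8688*p - 14.756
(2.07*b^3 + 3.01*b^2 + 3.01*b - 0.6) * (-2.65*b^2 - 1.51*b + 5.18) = -5.4855*b^5 - 11.1022*b^4 - 1.799*b^3 + 12.6367*b^2 + 16.4978*b - 3.108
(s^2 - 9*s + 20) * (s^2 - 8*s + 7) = s^4 - 17*s^3 + 99*s^2 - 223*s + 140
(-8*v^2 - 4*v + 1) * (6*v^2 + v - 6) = -48*v^4 - 32*v^3 + 50*v^2 + 25*v - 6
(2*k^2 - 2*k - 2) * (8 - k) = -2*k^3 + 18*k^2 - 14*k - 16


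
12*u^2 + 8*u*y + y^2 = (2*u + y)*(6*u + y)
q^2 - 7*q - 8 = (q - 8)*(q + 1)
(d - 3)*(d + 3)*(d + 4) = d^3 + 4*d^2 - 9*d - 36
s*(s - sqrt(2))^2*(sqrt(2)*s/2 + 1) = sqrt(2)*s^4/2 - s^3 - sqrt(2)*s^2 + 2*s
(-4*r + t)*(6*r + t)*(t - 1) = -24*r^2*t + 24*r^2 + 2*r*t^2 - 2*r*t + t^3 - t^2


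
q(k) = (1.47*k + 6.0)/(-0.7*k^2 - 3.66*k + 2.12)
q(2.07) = -1.07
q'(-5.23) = 2.08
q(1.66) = -1.43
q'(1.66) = 1.21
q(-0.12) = 2.28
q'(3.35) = 0.20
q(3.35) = -0.61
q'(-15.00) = 0.01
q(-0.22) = 1.96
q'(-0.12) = 3.71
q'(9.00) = 0.02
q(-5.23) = -0.80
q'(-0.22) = 2.78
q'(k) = (1.4*k + 3.66)*(1.47*k + 6.0)/(-0.7*k^2 - 3.66*k + 2.12)^2 + 1.47/(-0.7*k^2 - 3.66*k + 2.12) = (1.029*k^2 + 8.4*k + 25.0764)/(0.49*k^4 + 5.124*k^3 + 10.4276*k^2 - 15.5184*k + 4.4944)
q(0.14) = 3.89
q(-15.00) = 0.16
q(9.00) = -0.22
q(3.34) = -0.61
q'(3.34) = 0.20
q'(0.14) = 10.34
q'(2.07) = 0.66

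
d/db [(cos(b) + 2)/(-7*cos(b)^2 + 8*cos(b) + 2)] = 7*(sin(b)^2 - 4*cos(b) + 1)*sin(b)/(7*sin(b)^2 + 8*cos(b) - 5)^2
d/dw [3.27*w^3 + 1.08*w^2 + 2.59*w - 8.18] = 9.81*w^2 + 2.16*w + 2.59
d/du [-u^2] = -2*u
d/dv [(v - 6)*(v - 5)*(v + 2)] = 3*v^2 - 18*v + 8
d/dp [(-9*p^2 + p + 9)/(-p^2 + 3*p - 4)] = (-26*p^2 + 90*p - 31)/(p^4 - 6*p^3 + 17*p^2 - 24*p + 16)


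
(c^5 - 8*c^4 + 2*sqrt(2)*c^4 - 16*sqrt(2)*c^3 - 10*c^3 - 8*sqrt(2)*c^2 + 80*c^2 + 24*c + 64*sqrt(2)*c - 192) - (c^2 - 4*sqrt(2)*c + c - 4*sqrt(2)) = c^5 - 8*c^4 + 2*sqrt(2)*c^4 - 16*sqrt(2)*c^3 - 10*c^3 - 8*sqrt(2)*c^2 + 79*c^2 + 23*c + 68*sqrt(2)*c - 192 + 4*sqrt(2)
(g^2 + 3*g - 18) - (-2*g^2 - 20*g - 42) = 3*g^2 + 23*g + 24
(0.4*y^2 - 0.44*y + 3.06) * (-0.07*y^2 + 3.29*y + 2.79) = -0.028*y^4 + 1.3468*y^3 - 0.5458*y^2 + 8.8398*y + 8.5374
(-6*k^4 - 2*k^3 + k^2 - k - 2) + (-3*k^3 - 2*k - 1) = -6*k^4 - 5*k^3 + k^2 - 3*k - 3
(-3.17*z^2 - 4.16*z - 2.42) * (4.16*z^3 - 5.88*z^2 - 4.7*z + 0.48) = -13.1872*z^5 + 1.334*z^4 + 29.2926*z^3 + 32.26*z^2 + 9.3772*z - 1.1616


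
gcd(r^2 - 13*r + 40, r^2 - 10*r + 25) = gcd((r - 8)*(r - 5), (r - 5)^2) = r - 5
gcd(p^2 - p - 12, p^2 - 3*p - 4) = p - 4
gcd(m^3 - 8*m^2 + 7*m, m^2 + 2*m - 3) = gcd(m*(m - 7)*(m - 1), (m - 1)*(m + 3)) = m - 1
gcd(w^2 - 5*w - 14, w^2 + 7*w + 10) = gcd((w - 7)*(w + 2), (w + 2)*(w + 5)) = w + 2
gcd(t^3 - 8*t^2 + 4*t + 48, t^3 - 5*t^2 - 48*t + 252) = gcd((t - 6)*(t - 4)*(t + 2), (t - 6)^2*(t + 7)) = t - 6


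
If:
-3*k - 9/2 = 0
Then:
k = -3/2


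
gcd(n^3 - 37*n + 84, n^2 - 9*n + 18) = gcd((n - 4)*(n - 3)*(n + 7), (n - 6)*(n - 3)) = n - 3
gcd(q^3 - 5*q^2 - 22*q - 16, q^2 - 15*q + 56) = q - 8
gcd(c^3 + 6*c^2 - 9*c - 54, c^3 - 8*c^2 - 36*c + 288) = c + 6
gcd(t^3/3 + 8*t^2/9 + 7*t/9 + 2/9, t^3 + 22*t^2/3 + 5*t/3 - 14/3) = t + 1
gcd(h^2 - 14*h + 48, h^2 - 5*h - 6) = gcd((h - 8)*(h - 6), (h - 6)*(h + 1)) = h - 6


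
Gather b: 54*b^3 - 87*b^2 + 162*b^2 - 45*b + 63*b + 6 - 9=54*b^3 + 75*b^2 + 18*b - 3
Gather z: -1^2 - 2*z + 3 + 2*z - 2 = 0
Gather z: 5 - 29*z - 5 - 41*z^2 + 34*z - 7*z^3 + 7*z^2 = -7*z^3 - 34*z^2 + 5*z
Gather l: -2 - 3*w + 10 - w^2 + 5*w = -w^2 + 2*w + 8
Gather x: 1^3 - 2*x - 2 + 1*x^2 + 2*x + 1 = x^2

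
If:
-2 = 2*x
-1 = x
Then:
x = -1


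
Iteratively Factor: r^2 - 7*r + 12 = (r - 3)*(r - 4)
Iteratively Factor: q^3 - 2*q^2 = (q)*(q^2 - 2*q) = q*(q - 2)*(q)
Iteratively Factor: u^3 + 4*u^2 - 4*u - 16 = (u - 2)*(u^2 + 6*u + 8) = (u - 2)*(u + 4)*(u + 2)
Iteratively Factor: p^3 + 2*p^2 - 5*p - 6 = (p + 3)*(p^2 - p - 2) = (p + 1)*(p + 3)*(p - 2)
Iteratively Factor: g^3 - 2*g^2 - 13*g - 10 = (g - 5)*(g^2 + 3*g + 2) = (g - 5)*(g + 2)*(g + 1)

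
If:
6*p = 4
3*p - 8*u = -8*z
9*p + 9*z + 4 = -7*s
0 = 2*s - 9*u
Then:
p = 2/3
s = -31/36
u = -31/162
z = -143/324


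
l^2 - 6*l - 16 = (l - 8)*(l + 2)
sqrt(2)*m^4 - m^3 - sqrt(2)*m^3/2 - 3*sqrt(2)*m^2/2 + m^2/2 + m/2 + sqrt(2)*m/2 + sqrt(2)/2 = (m - 1)*(m + 1/2)*(m - sqrt(2))*(sqrt(2)*m + 1)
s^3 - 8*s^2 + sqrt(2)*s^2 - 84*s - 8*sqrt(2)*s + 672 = (s - 8)*(s - 6*sqrt(2))*(s + 7*sqrt(2))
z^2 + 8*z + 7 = (z + 1)*(z + 7)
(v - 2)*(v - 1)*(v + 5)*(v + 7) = v^4 + 9*v^3 + v^2 - 81*v + 70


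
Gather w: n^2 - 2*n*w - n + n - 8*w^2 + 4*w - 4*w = n^2 - 2*n*w - 8*w^2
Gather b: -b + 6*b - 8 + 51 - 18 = 5*b + 25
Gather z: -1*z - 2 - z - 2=-2*z - 4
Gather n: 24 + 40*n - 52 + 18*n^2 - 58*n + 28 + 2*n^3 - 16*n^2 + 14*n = 2*n^3 + 2*n^2 - 4*n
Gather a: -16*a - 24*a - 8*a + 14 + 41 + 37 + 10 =102 - 48*a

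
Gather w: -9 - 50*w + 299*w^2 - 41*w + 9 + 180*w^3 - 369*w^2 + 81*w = 180*w^3 - 70*w^2 - 10*w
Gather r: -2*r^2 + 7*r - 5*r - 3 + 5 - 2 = -2*r^2 + 2*r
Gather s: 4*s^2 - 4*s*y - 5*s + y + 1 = 4*s^2 + s*(-4*y - 5) + y + 1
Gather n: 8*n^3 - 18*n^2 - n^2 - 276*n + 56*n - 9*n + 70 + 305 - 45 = 8*n^3 - 19*n^2 - 229*n + 330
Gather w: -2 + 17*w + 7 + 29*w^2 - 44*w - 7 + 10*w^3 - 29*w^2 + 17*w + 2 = 10*w^3 - 10*w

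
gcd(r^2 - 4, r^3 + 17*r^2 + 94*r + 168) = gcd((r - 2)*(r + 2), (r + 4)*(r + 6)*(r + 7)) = 1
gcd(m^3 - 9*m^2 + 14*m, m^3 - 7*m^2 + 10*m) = m^2 - 2*m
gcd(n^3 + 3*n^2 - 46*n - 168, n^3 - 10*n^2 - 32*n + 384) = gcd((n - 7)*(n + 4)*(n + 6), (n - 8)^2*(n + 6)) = n + 6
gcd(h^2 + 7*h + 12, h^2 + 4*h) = h + 4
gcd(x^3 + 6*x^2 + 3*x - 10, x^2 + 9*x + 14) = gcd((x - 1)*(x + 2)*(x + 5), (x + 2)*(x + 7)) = x + 2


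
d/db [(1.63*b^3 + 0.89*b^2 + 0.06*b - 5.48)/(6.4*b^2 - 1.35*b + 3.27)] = (10.432*b^4 - 4.401*b^3 + 14.4048*b^2 + 75.9646*b - 7.2018)/(40.96*b^4 - 17.28*b^3 + 43.6785*b^2 - 8.829*b + 10.6929)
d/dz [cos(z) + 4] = -sin(z)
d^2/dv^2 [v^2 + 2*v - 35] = 2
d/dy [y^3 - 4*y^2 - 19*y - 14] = 3*y^2 - 8*y - 19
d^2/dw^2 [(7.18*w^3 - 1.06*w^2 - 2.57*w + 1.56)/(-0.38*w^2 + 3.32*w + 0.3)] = (1.77635683940025e-15*w^5 + 1.4210854715202e-14*w^4 - 156.501896*w^3 - 43.534224*w^2 + 9.689256*w - 39.674208)/(0.054872*w^6 - 1.438224*w^5 + 12.435576*w^4 - 34.323488*w^3 - 9.81756*w^2 - 0.8964*w - 0.027)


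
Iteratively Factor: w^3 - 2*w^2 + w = (w - 1)*(w^2 - w) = w*(w - 1)*(w - 1)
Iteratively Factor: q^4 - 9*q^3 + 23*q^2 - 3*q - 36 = (q + 1)*(q^3 - 10*q^2 + 33*q - 36) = (q - 4)*(q + 1)*(q^2 - 6*q + 9) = (q - 4)*(q - 3)*(q + 1)*(q - 3)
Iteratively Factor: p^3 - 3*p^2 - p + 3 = (p - 3)*(p^2 - 1) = (p - 3)*(p + 1)*(p - 1)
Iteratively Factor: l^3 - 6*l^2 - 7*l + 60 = (l - 5)*(l^2 - l - 12) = (l - 5)*(l + 3)*(l - 4)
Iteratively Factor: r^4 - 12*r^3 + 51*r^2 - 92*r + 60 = (r - 2)*(r^3 - 10*r^2 + 31*r - 30) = (r - 3)*(r - 2)*(r^2 - 7*r + 10) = (r - 5)*(r - 3)*(r - 2)*(r - 2)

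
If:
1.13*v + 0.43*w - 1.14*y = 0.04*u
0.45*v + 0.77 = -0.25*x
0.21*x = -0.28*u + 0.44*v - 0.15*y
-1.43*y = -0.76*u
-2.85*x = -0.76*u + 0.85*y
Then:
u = -1.84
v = -1.60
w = 1.44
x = -0.20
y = -0.98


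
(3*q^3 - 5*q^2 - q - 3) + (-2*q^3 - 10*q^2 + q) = q^3 - 15*q^2 - 3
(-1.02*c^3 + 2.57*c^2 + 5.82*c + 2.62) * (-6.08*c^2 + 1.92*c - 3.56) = 6.2016*c^5 - 17.584*c^4 - 26.82*c^3 - 13.9044*c^2 - 15.6888*c - 9.3272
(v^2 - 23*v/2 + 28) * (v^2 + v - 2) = v^4 - 21*v^3/2 + 29*v^2/2 + 51*v - 56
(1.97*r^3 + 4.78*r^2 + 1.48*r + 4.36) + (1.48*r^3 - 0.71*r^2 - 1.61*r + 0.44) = 3.45*r^3 + 4.07*r^2 - 0.13*r + 4.8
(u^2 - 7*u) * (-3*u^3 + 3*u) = -3*u^5 + 21*u^4 + 3*u^3 - 21*u^2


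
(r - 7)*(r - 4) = r^2 - 11*r + 28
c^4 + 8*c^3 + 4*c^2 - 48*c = c*(c - 2)*(c + 4)*(c + 6)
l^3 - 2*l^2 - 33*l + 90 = (l - 5)*(l - 3)*(l + 6)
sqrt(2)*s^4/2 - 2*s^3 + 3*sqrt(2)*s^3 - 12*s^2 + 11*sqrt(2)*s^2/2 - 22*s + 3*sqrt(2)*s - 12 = (s/2 + 1)*(s + 3)*(s - 2*sqrt(2))*(sqrt(2)*s + sqrt(2))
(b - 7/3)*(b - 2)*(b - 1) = b^3 - 16*b^2/3 + 9*b - 14/3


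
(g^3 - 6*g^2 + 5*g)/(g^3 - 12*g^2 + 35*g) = (g - 1)/(g - 7)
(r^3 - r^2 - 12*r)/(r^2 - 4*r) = r + 3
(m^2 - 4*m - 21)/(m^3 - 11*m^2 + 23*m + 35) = (m + 3)/(m^2 - 4*m - 5)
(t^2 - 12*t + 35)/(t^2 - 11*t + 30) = (t - 7)/(t - 6)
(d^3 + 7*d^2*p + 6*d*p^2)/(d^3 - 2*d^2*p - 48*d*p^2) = (-d - p)/(-d + 8*p)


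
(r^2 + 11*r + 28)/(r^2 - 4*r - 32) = (r + 7)/(r - 8)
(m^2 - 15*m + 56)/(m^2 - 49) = (m - 8)/(m + 7)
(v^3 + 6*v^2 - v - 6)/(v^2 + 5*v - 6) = v + 1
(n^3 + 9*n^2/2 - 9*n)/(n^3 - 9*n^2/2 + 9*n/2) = (n + 6)/(n - 3)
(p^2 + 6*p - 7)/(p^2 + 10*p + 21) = (p - 1)/(p + 3)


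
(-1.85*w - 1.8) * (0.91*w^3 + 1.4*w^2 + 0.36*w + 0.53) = -1.6835*w^4 - 4.228*w^3 - 3.186*w^2 - 1.6285*w - 0.954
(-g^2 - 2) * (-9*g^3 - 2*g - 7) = 9*g^5 + 20*g^3 + 7*g^2 + 4*g + 14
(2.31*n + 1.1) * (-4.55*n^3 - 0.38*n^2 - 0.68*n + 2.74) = -10.5105*n^4 - 5.8828*n^3 - 1.9888*n^2 + 5.5814*n + 3.014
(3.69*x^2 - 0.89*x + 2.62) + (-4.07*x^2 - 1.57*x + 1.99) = -0.38*x^2 - 2.46*x + 4.61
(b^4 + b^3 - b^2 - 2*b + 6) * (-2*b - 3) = -2*b^5 - 5*b^4 - b^3 + 7*b^2 - 6*b - 18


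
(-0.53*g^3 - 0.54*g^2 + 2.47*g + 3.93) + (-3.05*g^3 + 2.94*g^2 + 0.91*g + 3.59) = -3.58*g^3 + 2.4*g^2 + 3.38*g + 7.52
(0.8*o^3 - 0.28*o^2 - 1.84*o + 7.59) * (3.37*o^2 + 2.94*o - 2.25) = 2.696*o^5 + 1.4084*o^4 - 8.824*o^3 + 20.7987*o^2 + 26.4546*o - 17.0775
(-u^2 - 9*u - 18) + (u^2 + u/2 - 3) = -17*u/2 - 21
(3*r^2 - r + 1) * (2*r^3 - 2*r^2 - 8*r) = 6*r^5 - 8*r^4 - 20*r^3 + 6*r^2 - 8*r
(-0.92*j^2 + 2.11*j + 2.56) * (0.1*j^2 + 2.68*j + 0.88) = -0.092*j^4 - 2.2546*j^3 + 5.1012*j^2 + 8.7176*j + 2.2528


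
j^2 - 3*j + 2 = (j - 2)*(j - 1)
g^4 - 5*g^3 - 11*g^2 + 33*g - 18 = (g - 6)*(g - 1)^2*(g + 3)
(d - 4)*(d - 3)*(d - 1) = d^3 - 8*d^2 + 19*d - 12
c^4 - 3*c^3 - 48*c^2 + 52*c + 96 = (c - 8)*(c - 2)*(c + 1)*(c + 6)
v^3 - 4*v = v*(v - 2)*(v + 2)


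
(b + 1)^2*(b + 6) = b^3 + 8*b^2 + 13*b + 6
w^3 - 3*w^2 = w^2*(w - 3)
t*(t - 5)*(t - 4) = t^3 - 9*t^2 + 20*t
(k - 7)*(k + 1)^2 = k^3 - 5*k^2 - 13*k - 7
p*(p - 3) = p^2 - 3*p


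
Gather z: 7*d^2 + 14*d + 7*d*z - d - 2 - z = 7*d^2 + 13*d + z*(7*d - 1) - 2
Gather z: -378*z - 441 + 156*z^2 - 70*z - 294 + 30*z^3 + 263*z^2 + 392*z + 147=30*z^3 + 419*z^2 - 56*z - 588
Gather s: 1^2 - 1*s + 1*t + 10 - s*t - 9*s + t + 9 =s*(-t - 10) + 2*t + 20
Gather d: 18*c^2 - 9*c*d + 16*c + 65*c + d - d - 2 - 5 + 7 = 18*c^2 - 9*c*d + 81*c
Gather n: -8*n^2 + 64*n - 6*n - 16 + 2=-8*n^2 + 58*n - 14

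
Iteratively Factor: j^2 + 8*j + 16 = (j + 4)*(j + 4)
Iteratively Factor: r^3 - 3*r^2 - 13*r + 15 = (r - 5)*(r^2 + 2*r - 3) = (r - 5)*(r + 3)*(r - 1)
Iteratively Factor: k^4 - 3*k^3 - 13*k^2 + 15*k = (k + 3)*(k^3 - 6*k^2 + 5*k) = k*(k + 3)*(k^2 - 6*k + 5) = k*(k - 1)*(k + 3)*(k - 5)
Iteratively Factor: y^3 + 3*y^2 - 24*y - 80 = (y + 4)*(y^2 - y - 20) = (y + 4)^2*(y - 5)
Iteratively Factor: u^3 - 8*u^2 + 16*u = (u - 4)*(u^2 - 4*u) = u*(u - 4)*(u - 4)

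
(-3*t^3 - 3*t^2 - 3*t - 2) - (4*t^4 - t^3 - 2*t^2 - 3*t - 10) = -4*t^4 - 2*t^3 - t^2 + 8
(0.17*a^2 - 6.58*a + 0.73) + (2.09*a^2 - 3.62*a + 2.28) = 2.26*a^2 - 10.2*a + 3.01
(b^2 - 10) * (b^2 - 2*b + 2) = b^4 - 2*b^3 - 8*b^2 + 20*b - 20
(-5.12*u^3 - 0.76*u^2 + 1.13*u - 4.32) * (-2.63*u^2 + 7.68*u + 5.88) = 13.4656*u^5 - 37.3228*u^4 - 38.9143*u^3 + 15.5712*u^2 - 26.5332*u - 25.4016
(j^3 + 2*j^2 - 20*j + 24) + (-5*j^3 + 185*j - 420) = -4*j^3 + 2*j^2 + 165*j - 396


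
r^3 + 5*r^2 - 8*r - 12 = (r - 2)*(r + 1)*(r + 6)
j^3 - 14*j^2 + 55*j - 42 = (j - 7)*(j - 6)*(j - 1)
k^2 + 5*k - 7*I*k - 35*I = (k + 5)*(k - 7*I)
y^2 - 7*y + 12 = (y - 4)*(y - 3)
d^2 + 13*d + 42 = (d + 6)*(d + 7)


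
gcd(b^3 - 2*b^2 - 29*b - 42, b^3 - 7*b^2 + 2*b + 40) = b + 2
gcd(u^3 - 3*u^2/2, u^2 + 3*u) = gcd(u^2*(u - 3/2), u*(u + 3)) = u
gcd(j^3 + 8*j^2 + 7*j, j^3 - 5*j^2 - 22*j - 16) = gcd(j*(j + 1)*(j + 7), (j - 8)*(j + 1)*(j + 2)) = j + 1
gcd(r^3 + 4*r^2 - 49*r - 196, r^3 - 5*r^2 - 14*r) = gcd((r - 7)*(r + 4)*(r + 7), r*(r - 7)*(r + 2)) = r - 7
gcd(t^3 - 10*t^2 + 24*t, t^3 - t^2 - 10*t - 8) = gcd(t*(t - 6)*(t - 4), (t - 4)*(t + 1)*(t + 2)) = t - 4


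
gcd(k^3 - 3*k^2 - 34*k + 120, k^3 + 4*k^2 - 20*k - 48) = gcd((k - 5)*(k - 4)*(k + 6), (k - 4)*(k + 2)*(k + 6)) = k^2 + 2*k - 24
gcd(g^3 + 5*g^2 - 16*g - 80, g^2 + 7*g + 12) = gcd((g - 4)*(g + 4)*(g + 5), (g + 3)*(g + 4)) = g + 4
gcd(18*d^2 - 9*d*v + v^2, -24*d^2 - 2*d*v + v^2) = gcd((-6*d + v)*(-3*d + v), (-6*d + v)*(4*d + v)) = -6*d + v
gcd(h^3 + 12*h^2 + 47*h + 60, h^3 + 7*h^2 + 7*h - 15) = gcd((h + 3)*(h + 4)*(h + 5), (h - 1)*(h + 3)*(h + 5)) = h^2 + 8*h + 15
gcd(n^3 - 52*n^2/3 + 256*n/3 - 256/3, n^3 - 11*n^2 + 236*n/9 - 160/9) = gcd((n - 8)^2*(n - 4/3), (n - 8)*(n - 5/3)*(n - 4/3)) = n^2 - 28*n/3 + 32/3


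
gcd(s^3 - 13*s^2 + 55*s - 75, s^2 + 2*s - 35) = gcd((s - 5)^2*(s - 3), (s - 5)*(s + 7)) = s - 5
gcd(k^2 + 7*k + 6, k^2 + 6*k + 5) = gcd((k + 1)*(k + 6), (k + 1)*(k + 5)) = k + 1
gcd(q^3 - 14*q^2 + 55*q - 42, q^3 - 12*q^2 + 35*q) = q - 7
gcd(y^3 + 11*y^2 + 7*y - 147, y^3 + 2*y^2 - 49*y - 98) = y + 7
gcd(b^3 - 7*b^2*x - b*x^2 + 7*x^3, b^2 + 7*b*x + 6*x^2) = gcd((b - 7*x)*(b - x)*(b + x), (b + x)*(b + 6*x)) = b + x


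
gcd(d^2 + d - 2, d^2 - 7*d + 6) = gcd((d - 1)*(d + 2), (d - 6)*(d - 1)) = d - 1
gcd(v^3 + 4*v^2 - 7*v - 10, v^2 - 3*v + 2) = v - 2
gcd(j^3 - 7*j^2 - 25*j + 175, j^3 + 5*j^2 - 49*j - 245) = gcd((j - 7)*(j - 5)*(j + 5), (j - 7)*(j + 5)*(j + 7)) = j^2 - 2*j - 35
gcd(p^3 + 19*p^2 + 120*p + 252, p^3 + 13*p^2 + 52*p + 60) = p + 6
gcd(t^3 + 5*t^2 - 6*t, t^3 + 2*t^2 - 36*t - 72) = t + 6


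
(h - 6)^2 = h^2 - 12*h + 36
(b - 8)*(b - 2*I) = b^2 - 8*b - 2*I*b + 16*I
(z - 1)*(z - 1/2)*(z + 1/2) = z^3 - z^2 - z/4 + 1/4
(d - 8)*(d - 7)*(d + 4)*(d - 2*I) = d^4 - 11*d^3 - 2*I*d^3 - 4*d^2 + 22*I*d^2 + 224*d + 8*I*d - 448*I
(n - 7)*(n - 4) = n^2 - 11*n + 28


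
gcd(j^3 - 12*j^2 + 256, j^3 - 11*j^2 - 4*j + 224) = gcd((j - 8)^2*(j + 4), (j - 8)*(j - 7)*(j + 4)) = j^2 - 4*j - 32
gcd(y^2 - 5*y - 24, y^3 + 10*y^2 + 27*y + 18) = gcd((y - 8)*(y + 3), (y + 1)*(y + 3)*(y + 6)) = y + 3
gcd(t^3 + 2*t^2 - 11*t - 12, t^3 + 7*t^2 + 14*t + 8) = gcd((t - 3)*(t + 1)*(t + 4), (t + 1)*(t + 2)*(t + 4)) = t^2 + 5*t + 4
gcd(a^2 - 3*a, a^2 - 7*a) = a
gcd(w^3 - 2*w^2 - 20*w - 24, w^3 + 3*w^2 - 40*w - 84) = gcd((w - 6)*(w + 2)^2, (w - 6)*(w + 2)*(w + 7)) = w^2 - 4*w - 12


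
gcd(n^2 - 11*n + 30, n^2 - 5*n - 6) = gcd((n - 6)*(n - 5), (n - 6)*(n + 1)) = n - 6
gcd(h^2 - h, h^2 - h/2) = h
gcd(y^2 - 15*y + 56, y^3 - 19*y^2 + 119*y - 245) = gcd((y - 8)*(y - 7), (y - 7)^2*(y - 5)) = y - 7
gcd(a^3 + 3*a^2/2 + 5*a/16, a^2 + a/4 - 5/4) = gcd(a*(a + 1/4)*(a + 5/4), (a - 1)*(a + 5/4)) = a + 5/4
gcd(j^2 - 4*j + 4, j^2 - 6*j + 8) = j - 2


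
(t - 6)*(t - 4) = t^2 - 10*t + 24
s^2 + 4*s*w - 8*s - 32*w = (s - 8)*(s + 4*w)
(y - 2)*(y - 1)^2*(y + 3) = y^4 - y^3 - 7*y^2 + 13*y - 6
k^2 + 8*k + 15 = (k + 3)*(k + 5)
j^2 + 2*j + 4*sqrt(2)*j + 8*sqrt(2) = (j + 2)*(j + 4*sqrt(2))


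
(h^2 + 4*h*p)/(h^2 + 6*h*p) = (h + 4*p)/(h + 6*p)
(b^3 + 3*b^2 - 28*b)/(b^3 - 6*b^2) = (b^2 + 3*b - 28)/(b*(b - 6))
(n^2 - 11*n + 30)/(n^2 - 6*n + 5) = (n - 6)/(n - 1)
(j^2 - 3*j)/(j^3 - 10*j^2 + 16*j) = (j - 3)/(j^2 - 10*j + 16)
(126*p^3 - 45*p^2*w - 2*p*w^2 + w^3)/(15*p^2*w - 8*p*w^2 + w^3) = (42*p^2 - p*w - w^2)/(w*(5*p - w))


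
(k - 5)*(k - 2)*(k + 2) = k^3 - 5*k^2 - 4*k + 20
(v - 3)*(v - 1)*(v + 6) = v^3 + 2*v^2 - 21*v + 18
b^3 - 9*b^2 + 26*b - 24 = (b - 4)*(b - 3)*(b - 2)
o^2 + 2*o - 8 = (o - 2)*(o + 4)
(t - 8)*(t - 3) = t^2 - 11*t + 24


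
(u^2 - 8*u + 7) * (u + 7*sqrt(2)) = u^3 - 8*u^2 + 7*sqrt(2)*u^2 - 56*sqrt(2)*u + 7*u + 49*sqrt(2)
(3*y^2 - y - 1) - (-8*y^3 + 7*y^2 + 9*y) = 8*y^3 - 4*y^2 - 10*y - 1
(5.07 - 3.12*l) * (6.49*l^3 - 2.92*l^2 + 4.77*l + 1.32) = -20.2488*l^4 + 42.0147*l^3 - 29.6868*l^2 + 20.0655*l + 6.6924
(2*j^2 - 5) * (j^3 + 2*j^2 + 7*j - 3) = 2*j^5 + 4*j^4 + 9*j^3 - 16*j^2 - 35*j + 15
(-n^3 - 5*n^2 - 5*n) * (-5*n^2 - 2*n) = 5*n^5 + 27*n^4 + 35*n^3 + 10*n^2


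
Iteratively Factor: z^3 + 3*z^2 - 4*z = (z + 4)*(z^2 - z) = (z - 1)*(z + 4)*(z)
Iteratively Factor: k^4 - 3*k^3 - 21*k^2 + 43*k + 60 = (k - 5)*(k^3 + 2*k^2 - 11*k - 12) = (k - 5)*(k + 4)*(k^2 - 2*k - 3) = (k - 5)*(k + 1)*(k + 4)*(k - 3)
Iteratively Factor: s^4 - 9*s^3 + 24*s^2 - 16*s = (s - 4)*(s^3 - 5*s^2 + 4*s) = s*(s - 4)*(s^2 - 5*s + 4) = s*(s - 4)*(s - 1)*(s - 4)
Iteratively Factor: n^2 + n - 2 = (n - 1)*(n + 2)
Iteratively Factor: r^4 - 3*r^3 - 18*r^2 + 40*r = (r - 2)*(r^3 - r^2 - 20*r) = (r - 2)*(r + 4)*(r^2 - 5*r) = (r - 5)*(r - 2)*(r + 4)*(r)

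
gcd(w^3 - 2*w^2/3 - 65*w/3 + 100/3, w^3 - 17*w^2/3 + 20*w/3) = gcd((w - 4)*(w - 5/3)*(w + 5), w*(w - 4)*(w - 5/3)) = w^2 - 17*w/3 + 20/3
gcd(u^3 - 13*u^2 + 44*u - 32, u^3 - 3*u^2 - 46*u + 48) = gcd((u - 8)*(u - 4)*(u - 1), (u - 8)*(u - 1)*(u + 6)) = u^2 - 9*u + 8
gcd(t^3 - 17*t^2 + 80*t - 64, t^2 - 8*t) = t - 8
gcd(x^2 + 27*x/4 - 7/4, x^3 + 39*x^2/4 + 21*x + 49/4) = x + 7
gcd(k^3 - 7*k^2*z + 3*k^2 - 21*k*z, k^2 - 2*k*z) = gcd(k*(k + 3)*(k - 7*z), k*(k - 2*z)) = k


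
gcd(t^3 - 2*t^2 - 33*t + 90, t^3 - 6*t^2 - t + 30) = t^2 - 8*t + 15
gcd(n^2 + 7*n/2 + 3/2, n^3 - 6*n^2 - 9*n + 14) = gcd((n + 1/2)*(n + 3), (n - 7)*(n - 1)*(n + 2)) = 1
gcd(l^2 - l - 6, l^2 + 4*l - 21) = l - 3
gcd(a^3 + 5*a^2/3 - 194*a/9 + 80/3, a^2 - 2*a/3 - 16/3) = a - 8/3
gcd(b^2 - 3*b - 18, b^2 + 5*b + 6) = b + 3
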